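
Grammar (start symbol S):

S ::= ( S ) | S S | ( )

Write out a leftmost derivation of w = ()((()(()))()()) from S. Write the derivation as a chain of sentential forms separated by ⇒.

S⇒SS⇒()S⇒()(S)⇒()(SS)⇒()(SSS)⇒()((S)SS)⇒()((SS)SS)⇒()((()S)SS)⇒()((()(S))SS)⇒()((()(()))SS)⇒()((()(()))()S)⇒()((()(()))()())

S ⇒ SS   [S ::= S S]
SS ⇒ ()S   [S ::= ( )]
()S ⇒ ()(S)   [S ::= ( S )]
()(S) ⇒ ()(SS)   [S ::= S S]
()(SS) ⇒ ()(SSS)   [S ::= S S]
()(SSS) ⇒ ()((S)SS)   [S ::= ( S )]
()((S)SS) ⇒ ()((SS)SS)   [S ::= S S]
()((SS)SS) ⇒ ()((()S)SS)   [S ::= ( )]
()((()S)SS) ⇒ ()((()(S))SS)   [S ::= ( S )]
()((()(S))SS) ⇒ ()((()(()))SS)   [S ::= ( )]
()((()(()))SS) ⇒ ()((()(()))()S)   [S ::= ( )]
()((()(()))()S) ⇒ ()((()(()))()())   [S ::= ( )]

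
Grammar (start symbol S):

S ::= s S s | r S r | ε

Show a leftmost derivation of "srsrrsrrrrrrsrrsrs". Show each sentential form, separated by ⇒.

S ⇒ sSs ⇒ srSrs ⇒ srsSsrs ⇒ srsrSrsrs ⇒ srsrrSrrsrs ⇒ srsrrsSsrrsrs ⇒ srsrrsrSrsrrsrs ⇒ srsrrsrrSrrsrrsrs ⇒ srsrrsrrrSrrrsrrsrs ⇒ srsrrsrrrrrrsrrsrs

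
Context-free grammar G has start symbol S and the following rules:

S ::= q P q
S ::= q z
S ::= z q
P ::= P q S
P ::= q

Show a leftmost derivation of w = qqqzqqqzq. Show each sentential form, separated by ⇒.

S ⇒ qPq ⇒ qPqSq ⇒ qPqSqSq ⇒ qqqSqSq ⇒ qqqzqqSq ⇒ qqqzqqqzq

S ⇒ qPq   [S ::= q P q]
qPq ⇒ qPqSq   [P ::= P q S]
qPqSq ⇒ qPqSqSq   [P ::= P q S]
qPqSqSq ⇒ qqqSqSq   [P ::= q]
qqqSqSq ⇒ qqqzqqSq   [S ::= z q]
qqqzqqSq ⇒ qqqzqqqzq   [S ::= q z]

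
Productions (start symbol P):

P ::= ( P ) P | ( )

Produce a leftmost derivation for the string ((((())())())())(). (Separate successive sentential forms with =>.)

P => (P)P   [P ::= ( P ) P]
(P)P => ((P)P)P   [P ::= ( P ) P]
((P)P)P => (((P)P)P)P   [P ::= ( P ) P]
(((P)P)P)P => ((((P)P)P)P)P   [P ::= ( P ) P]
((((P)P)P)P)P => ((((())P)P)P)P   [P ::= ( )]
((((())P)P)P)P => ((((())())P)P)P   [P ::= ( )]
((((())())P)P)P => ((((())())())P)P   [P ::= ( )]
((((())())())P)P => ((((())())())())P   [P ::= ( )]
((((())())())())P => ((((())())())())()   [P ::= ( )]

P=>(P)P=>((P)P)P=>(((P)P)P)P=>((((P)P)P)P)P=>((((())P)P)P)P=>((((())())P)P)P=>((((())())())P)P=>((((())())())())P=>((((())())())())()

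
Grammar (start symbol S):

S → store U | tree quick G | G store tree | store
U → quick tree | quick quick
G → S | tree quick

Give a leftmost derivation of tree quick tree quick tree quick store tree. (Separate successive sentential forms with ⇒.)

S ⇒ tree quick G   [S → tree quick G]
tree quick G ⇒ tree quick S   [G → S]
tree quick S ⇒ tree quick G store tree   [S → G store tree]
tree quick G store tree ⇒ tree quick S store tree   [G → S]
tree quick S store tree ⇒ tree quick tree quick G store tree   [S → tree quick G]
tree quick tree quick G store tree ⇒ tree quick tree quick tree quick store tree   [G → tree quick]

S ⇒ tree quick G ⇒ tree quick S ⇒ tree quick G store tree ⇒ tree quick S store tree ⇒ tree quick tree quick G store tree ⇒ tree quick tree quick tree quick store tree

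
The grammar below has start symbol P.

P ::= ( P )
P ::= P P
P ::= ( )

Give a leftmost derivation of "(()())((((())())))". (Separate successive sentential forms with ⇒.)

P ⇒ PP ⇒ (P)P ⇒ (PP)P ⇒ (()P)P ⇒ (()())P ⇒ (()())(P) ⇒ (()())((P)) ⇒ (()())(((P))) ⇒ (()())(((PP))) ⇒ (()())((((P)P))) ⇒ (()())((((())P))) ⇒ (()())((((())())))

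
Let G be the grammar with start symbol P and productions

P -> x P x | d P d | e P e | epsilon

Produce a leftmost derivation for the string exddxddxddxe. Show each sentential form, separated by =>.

P => ePe => exPxe => exdPdxe => exddPddxe => exddxPxddxe => exddxdPdxddxe => exddxddxddxe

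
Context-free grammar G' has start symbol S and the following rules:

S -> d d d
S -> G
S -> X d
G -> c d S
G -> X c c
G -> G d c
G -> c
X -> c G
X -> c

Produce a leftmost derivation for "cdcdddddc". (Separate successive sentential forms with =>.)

S=>G=>cdS=>cdG=>cdGdc=>cdcdSdc=>cdcdddddc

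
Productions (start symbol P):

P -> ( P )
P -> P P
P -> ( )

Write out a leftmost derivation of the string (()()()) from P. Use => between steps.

P=>(P)=>(PP)=>(PPP)=>(()PP)=>(()()P)=>(()()())

P => (P)   [P -> ( P )]
(P) => (PP)   [P -> P P]
(PP) => (PPP)   [P -> P P]
(PPP) => (()PP)   [P -> ( )]
(()PP) => (()()P)   [P -> ( )]
(()()P) => (()()())   [P -> ( )]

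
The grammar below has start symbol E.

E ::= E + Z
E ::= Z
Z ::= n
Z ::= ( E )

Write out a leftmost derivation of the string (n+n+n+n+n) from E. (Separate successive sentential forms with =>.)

E => Z => (E) => (E+Z) => (E+Z+Z) => (E+Z+Z+Z) => (E+Z+Z+Z+Z) => (Z+Z+Z+Z+Z) => (n+Z+Z+Z+Z) => (n+n+Z+Z+Z) => (n+n+n+Z+Z) => (n+n+n+n+Z) => (n+n+n+n+n)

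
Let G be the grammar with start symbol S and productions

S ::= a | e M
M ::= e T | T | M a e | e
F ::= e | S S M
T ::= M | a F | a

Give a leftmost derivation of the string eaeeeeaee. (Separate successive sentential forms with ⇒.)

S ⇒ eM   [S ::= e M]
eM ⇒ eT   [M ::= T]
eT ⇒ eaF   [T ::= a F]
eaF ⇒ eaSSM   [F ::= S S M]
eaSSM ⇒ eaeMSM   [S ::= e M]
eaeMSM ⇒ eaeeSM   [M ::= e]
eaeeSM ⇒ eaeeeMM   [S ::= e M]
eaeeeMM ⇒ eaeeeeTM   [M ::= e T]
eaeeeeTM ⇒ eaeeeeaM   [T ::= a]
eaeeeeaM ⇒ eaeeeeaeT   [M ::= e T]
eaeeeeaeT ⇒ eaeeeeaeM   [T ::= M]
eaeeeeaeM ⇒ eaeeeeaee   [M ::= e]

S ⇒ eM ⇒ eT ⇒ eaF ⇒ eaSSM ⇒ eaeMSM ⇒ eaeeSM ⇒ eaeeeMM ⇒ eaeeeeTM ⇒ eaeeeeaM ⇒ eaeeeeaeT ⇒ eaeeeeaeM ⇒ eaeeeeaee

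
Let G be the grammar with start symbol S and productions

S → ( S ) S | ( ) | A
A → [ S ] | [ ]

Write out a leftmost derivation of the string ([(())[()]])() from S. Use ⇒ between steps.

S ⇒ (S)S ⇒ (A)S ⇒ ([S])S ⇒ ([(S)S])S ⇒ ([(())S])S ⇒ ([(())A])S ⇒ ([(())[S]])S ⇒ ([(())[()]])S ⇒ ([(())[()]])()

S ⇒ (S)S   [S → ( S ) S]
(S)S ⇒ (A)S   [S → A]
(A)S ⇒ ([S])S   [A → [ S ]]
([S])S ⇒ ([(S)S])S   [S → ( S ) S]
([(S)S])S ⇒ ([(())S])S   [S → ( )]
([(())S])S ⇒ ([(())A])S   [S → A]
([(())A])S ⇒ ([(())[S]])S   [A → [ S ]]
([(())[S]])S ⇒ ([(())[()]])S   [S → ( )]
([(())[()]])S ⇒ ([(())[()]])()   [S → ( )]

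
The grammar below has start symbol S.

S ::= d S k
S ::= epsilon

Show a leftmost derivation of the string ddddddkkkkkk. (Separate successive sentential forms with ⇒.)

S⇒dSk⇒ddSkk⇒dddSkkk⇒ddddSkkkk⇒dddddSkkkkk⇒ddddddSkkkkkk⇒ddddddkkkkkk

S ⇒ dSk   [S ::= d S k]
dSk ⇒ ddSkk   [S ::= d S k]
ddSkk ⇒ dddSkkk   [S ::= d S k]
dddSkkk ⇒ ddddSkkkk   [S ::= d S k]
ddddSkkkk ⇒ dddddSkkkkk   [S ::= d S k]
dddddSkkkkk ⇒ ddddddSkkkkkk   [S ::= d S k]
ddddddSkkkkkk ⇒ ddddddkkkkkk   [S ::= epsilon]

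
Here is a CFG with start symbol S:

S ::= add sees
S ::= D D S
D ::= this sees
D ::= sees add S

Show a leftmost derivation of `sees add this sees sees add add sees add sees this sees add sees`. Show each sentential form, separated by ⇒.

S ⇒ D D S   [S ::= D D S]
D D S ⇒ sees add S D S   [D ::= sees add S]
sees add S D S ⇒ sees add D D S D S   [S ::= D D S]
sees add D D S D S ⇒ sees add this sees D S D S   [D ::= this sees]
sees add this sees D S D S ⇒ sees add this sees sees add S S D S   [D ::= sees add S]
sees add this sees sees add S S D S ⇒ sees add this sees sees add add sees S D S   [S ::= add sees]
sees add this sees sees add add sees S D S ⇒ sees add this sees sees add add sees add sees D S   [S ::= add sees]
sees add this sees sees add add sees add sees D S ⇒ sees add this sees sees add add sees add sees this sees S   [D ::= this sees]
sees add this sees sees add add sees add sees this sees S ⇒ sees add this sees sees add add sees add sees this sees add sees   [S ::= add sees]

S ⇒ D D S ⇒ sees add S D S ⇒ sees add D D S D S ⇒ sees add this sees D S D S ⇒ sees add this sees sees add S S D S ⇒ sees add this sees sees add add sees S D S ⇒ sees add this sees sees add add sees add sees D S ⇒ sees add this sees sees add add sees add sees this sees S ⇒ sees add this sees sees add add sees add sees this sees add sees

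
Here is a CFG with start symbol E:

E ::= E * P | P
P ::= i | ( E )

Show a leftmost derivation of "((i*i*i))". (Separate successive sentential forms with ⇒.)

E ⇒ P ⇒ (E) ⇒ (P) ⇒ ((E)) ⇒ ((E*P)) ⇒ ((E*P*P)) ⇒ ((P*P*P)) ⇒ ((i*P*P)) ⇒ ((i*i*P)) ⇒ ((i*i*i))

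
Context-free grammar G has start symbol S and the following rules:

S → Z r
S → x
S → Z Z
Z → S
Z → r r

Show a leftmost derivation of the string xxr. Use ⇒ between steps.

S ⇒ Zr ⇒ Sr ⇒ ZZr ⇒ SZr ⇒ xZr ⇒ xSr ⇒ xxr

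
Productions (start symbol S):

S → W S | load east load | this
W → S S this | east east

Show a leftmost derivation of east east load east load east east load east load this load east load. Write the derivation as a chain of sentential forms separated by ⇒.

S ⇒ W S ⇒ east east S ⇒ east east W S ⇒ east east S S this S ⇒ east east load east load S this S ⇒ east east load east load W S this S ⇒ east east load east load east east S this S ⇒ east east load east load east east load east load this S ⇒ east east load east load east east load east load this load east load

S ⇒ W S   [S → W S]
W S ⇒ east east S   [W → east east]
east east S ⇒ east east W S   [S → W S]
east east W S ⇒ east east S S this S   [W → S S this]
east east S S this S ⇒ east east load east load S this S   [S → load east load]
east east load east load S this S ⇒ east east load east load W S this S   [S → W S]
east east load east load W S this S ⇒ east east load east load east east S this S   [W → east east]
east east load east load east east S this S ⇒ east east load east load east east load east load this S   [S → load east load]
east east load east load east east load east load this S ⇒ east east load east load east east load east load this load east load   [S → load east load]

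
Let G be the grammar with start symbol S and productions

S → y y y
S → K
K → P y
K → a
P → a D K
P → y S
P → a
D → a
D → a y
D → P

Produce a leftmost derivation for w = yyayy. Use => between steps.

S => K => Py => ySy => yKy => yPyy => yySyy => yyKyy => yyayy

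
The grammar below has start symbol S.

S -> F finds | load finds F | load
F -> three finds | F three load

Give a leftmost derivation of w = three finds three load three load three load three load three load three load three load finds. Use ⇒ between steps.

S ⇒ F finds   [S -> F finds]
F finds ⇒ F three load finds   [F -> F three load]
F three load finds ⇒ F three load three load finds   [F -> F three load]
F three load three load finds ⇒ F three load three load three load finds   [F -> F three load]
F three load three load three load finds ⇒ F three load three load three load three load finds   [F -> F three load]
F three load three load three load three load finds ⇒ F three load three load three load three load three load finds   [F -> F three load]
F three load three load three load three load three load finds ⇒ F three load three load three load three load three load three load finds   [F -> F three load]
F three load three load three load three load three load three load finds ⇒ F three load three load three load three load three load three load three load finds   [F -> F three load]
F three load three load three load three load three load three load three load finds ⇒ three finds three load three load three load three load three load three load three load finds   [F -> three finds]

S ⇒ F finds ⇒ F three load finds ⇒ F three load three load finds ⇒ F three load three load three load finds ⇒ F three load three load three load three load finds ⇒ F three load three load three load three load three load finds ⇒ F three load three load three load three load three load three load finds ⇒ F three load three load three load three load three load three load three load finds ⇒ three finds three load three load three load three load three load three load three load finds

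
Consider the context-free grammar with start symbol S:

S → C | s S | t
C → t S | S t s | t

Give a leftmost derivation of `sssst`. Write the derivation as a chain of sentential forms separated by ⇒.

S⇒sS⇒ssS⇒sssS⇒ssssS⇒sssst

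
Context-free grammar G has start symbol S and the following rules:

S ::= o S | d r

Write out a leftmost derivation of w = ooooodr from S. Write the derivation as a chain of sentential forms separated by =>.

S=>oS=>ooS=>oooS=>ooooS=>oooooS=>ooooodr

S => oS   [S ::= o S]
oS => ooS   [S ::= o S]
ooS => oooS   [S ::= o S]
oooS => ooooS   [S ::= o S]
ooooS => oooooS   [S ::= o S]
oooooS => ooooodr   [S ::= d r]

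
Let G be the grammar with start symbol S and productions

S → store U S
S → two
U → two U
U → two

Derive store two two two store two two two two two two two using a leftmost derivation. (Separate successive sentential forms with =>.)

S => store U S => store two U S => store two two U S => store two two two S => store two two two store U S => store two two two store two U S => store two two two store two two U S => store two two two store two two two U S => store two two two store two two two two U S => store two two two store two two two two two U S => store two two two store two two two two two two S => store two two two store two two two two two two two

S => store U S   [S → store U S]
store U S => store two U S   [U → two U]
store two U S => store two two U S   [U → two U]
store two two U S => store two two two S   [U → two]
store two two two S => store two two two store U S   [S → store U S]
store two two two store U S => store two two two store two U S   [U → two U]
store two two two store two U S => store two two two store two two U S   [U → two U]
store two two two store two two U S => store two two two store two two two U S   [U → two U]
store two two two store two two two U S => store two two two store two two two two U S   [U → two U]
store two two two store two two two two U S => store two two two store two two two two two U S   [U → two U]
store two two two store two two two two two U S => store two two two store two two two two two two S   [U → two]
store two two two store two two two two two two S => store two two two store two two two two two two two   [S → two]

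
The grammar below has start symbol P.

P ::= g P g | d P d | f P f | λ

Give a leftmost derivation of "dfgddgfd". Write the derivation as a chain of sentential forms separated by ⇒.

P⇒dPd⇒dfPfd⇒dfgPgfd⇒dfgdPdgfd⇒dfgddgfd

P ⇒ dPd   [P ::= d P d]
dPd ⇒ dfPfd   [P ::= f P f]
dfPfd ⇒ dfgPgfd   [P ::= g P g]
dfgPgfd ⇒ dfgdPdgfd   [P ::= d P d]
dfgdPdgfd ⇒ dfgddgfd   [P ::= λ]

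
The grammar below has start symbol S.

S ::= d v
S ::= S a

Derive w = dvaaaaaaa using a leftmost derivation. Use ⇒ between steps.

S ⇒ Sa ⇒ Saa ⇒ Saaa ⇒ Saaaa ⇒ Saaaaa ⇒ Saaaaaa ⇒ Saaaaaaa ⇒ dvaaaaaaa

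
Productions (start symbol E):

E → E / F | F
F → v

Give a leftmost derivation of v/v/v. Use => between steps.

E=>E/F=>E/F/F=>F/F/F=>v/F/F=>v/v/F=>v/v/v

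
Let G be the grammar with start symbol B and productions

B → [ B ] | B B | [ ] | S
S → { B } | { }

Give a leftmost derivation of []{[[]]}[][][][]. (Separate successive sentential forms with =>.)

B => BB => BBB => BBBB => BBBBB => []BBBB => []BBBBB => []SBBBB => []{B}BBBB => []{[B]}BBBB => []{[[]]}BBBB => []{[[]]}[]BBB => []{[[]]}[][]BB => []{[[]]}[][][]B => []{[[]]}[][][][]

B => BB   [B → B B]
BB => BBB   [B → B B]
BBB => BBBB   [B → B B]
BBBB => BBBBB   [B → B B]
BBBBB => []BBBB   [B → [ ]]
[]BBBB => []BBBBB   [B → B B]
[]BBBBB => []SBBBB   [B → S]
[]SBBBB => []{B}BBBB   [S → { B }]
[]{B}BBBB => []{[B]}BBBB   [B → [ B ]]
[]{[B]}BBBB => []{[[]]}BBBB   [B → [ ]]
[]{[[]]}BBBB => []{[[]]}[]BBB   [B → [ ]]
[]{[[]]}[]BBB => []{[[]]}[][]BB   [B → [ ]]
[]{[[]]}[][]BB => []{[[]]}[][][]B   [B → [ ]]
[]{[[]]}[][][]B => []{[[]]}[][][][]   [B → [ ]]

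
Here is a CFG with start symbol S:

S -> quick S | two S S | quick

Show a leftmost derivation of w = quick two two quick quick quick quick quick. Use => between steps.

S => quick S => quick two S S => quick two two S S S => quick two two quick S S => quick two two quick quick S S => quick two two quick quick quick S => quick two two quick quick quick quick S => quick two two quick quick quick quick quick

S => quick S   [S -> quick S]
quick S => quick two S S   [S -> two S S]
quick two S S => quick two two S S S   [S -> two S S]
quick two two S S S => quick two two quick S S   [S -> quick]
quick two two quick S S => quick two two quick quick S S   [S -> quick S]
quick two two quick quick S S => quick two two quick quick quick S   [S -> quick]
quick two two quick quick quick S => quick two two quick quick quick quick S   [S -> quick S]
quick two two quick quick quick quick S => quick two two quick quick quick quick quick   [S -> quick]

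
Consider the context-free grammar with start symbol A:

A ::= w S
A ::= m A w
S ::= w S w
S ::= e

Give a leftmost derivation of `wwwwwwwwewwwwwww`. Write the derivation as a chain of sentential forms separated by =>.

A => wS => wwSw => wwwSww => wwwwSwww => wwwwwSwwww => wwwwwwSwwwww => wwwwwwwSwwwwww => wwwwwwwwSwwwwwww => wwwwwwwwewwwwwww

A => wS   [A ::= w S]
wS => wwSw   [S ::= w S w]
wwSw => wwwSww   [S ::= w S w]
wwwSww => wwwwSwww   [S ::= w S w]
wwwwSwww => wwwwwSwwww   [S ::= w S w]
wwwwwSwwww => wwwwwwSwwwww   [S ::= w S w]
wwwwwwSwwwww => wwwwwwwSwwwwww   [S ::= w S w]
wwwwwwwSwwwwww => wwwwwwwwSwwwwwww   [S ::= w S w]
wwwwwwwwSwwwwwww => wwwwwwwwewwwwwww   [S ::= e]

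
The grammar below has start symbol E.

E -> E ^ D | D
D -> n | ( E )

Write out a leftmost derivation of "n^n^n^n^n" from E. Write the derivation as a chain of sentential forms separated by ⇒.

E ⇒ E^D   [E -> E ^ D]
E^D ⇒ E^D^D   [E -> E ^ D]
E^D^D ⇒ E^D^D^D   [E -> E ^ D]
E^D^D^D ⇒ E^D^D^D^D   [E -> E ^ D]
E^D^D^D^D ⇒ D^D^D^D^D   [E -> D]
D^D^D^D^D ⇒ n^D^D^D^D   [D -> n]
n^D^D^D^D ⇒ n^n^D^D^D   [D -> n]
n^n^D^D^D ⇒ n^n^n^D^D   [D -> n]
n^n^n^D^D ⇒ n^n^n^n^D   [D -> n]
n^n^n^n^D ⇒ n^n^n^n^n   [D -> n]

E⇒E^D⇒E^D^D⇒E^D^D^D⇒E^D^D^D^D⇒D^D^D^D^D⇒n^D^D^D^D⇒n^n^D^D^D⇒n^n^n^D^D⇒n^n^n^n^D⇒n^n^n^n^n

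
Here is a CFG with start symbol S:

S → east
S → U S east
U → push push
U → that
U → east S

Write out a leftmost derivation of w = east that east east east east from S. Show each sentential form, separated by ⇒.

S ⇒ U S east ⇒ east S S east ⇒ east U S east S east ⇒ east that S east S east ⇒ east that east east S east ⇒ east that east east east east

S ⇒ U S east   [S → U S east]
U S east ⇒ east S S east   [U → east S]
east S S east ⇒ east U S east S east   [S → U S east]
east U S east S east ⇒ east that S east S east   [U → that]
east that S east S east ⇒ east that east east S east   [S → east]
east that east east S east ⇒ east that east east east east   [S → east]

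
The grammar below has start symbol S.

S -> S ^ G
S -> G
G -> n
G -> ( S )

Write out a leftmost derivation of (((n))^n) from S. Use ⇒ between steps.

S⇒G⇒(S)⇒(S^G)⇒(G^G)⇒((S)^G)⇒((G)^G)⇒(((S))^G)⇒(((G))^G)⇒(((n))^G)⇒(((n))^n)

S ⇒ G   [S -> G]
G ⇒ (S)   [G -> ( S )]
(S) ⇒ (S^G)   [S -> S ^ G]
(S^G) ⇒ (G^G)   [S -> G]
(G^G) ⇒ ((S)^G)   [G -> ( S )]
((S)^G) ⇒ ((G)^G)   [S -> G]
((G)^G) ⇒ (((S))^G)   [G -> ( S )]
(((S))^G) ⇒ (((G))^G)   [S -> G]
(((G))^G) ⇒ (((n))^G)   [G -> n]
(((n))^G) ⇒ (((n))^n)   [G -> n]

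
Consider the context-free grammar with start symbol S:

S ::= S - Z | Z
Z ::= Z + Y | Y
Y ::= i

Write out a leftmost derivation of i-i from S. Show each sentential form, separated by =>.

S => S-Z   [S ::= S - Z]
S-Z => Z-Z   [S ::= Z]
Z-Z => Y-Z   [Z ::= Y]
Y-Z => i-Z   [Y ::= i]
i-Z => i-Y   [Z ::= Y]
i-Y => i-i   [Y ::= i]

S => S-Z => Z-Z => Y-Z => i-Z => i-Y => i-i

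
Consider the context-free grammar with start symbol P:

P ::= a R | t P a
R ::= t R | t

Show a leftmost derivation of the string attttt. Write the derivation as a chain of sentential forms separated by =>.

P => aR => atR => attR => atttR => attttR => attttt

P => aR   [P ::= a R]
aR => atR   [R ::= t R]
atR => attR   [R ::= t R]
attR => atttR   [R ::= t R]
atttR => attttR   [R ::= t R]
attttR => attttt   [R ::= t]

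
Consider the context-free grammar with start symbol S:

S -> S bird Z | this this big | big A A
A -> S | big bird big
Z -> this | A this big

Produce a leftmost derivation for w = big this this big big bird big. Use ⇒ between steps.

S ⇒ big A A   [S -> big A A]
big A A ⇒ big S A   [A -> S]
big S A ⇒ big this this big A   [S -> this this big]
big this this big A ⇒ big this this big big bird big   [A -> big bird big]

S ⇒ big A A ⇒ big S A ⇒ big this this big A ⇒ big this this big big bird big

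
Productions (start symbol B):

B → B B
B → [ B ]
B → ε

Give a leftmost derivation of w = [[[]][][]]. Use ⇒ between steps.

B ⇒ [B] ⇒ [BB] ⇒ [BBB] ⇒ [[B]BB] ⇒ [[[B]]BB] ⇒ [[[]]BB] ⇒ [[[]]BBB] ⇒ [[[]]BBBB] ⇒ [[[]][B]BBB] ⇒ [[[]][]BBB] ⇒ [[[]][]BB] ⇒ [[[]][][B]B] ⇒ [[[]][][]B] ⇒ [[[]][][]]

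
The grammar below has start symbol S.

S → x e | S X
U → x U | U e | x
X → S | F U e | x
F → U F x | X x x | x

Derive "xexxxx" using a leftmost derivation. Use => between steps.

S=>SX=>SXX=>SXXX=>SXXXX=>xeXXXX=>xexXXX=>xexxXX=>xexxxX=>xexxxx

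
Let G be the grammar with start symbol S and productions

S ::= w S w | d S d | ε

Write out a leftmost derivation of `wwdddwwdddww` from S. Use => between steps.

S => wSw   [S ::= w S w]
wSw => wwSww   [S ::= w S w]
wwSww => wwdSdww   [S ::= d S d]
wwdSdww => wwddSddww   [S ::= d S d]
wwddSddww => wwdddSdddww   [S ::= d S d]
wwdddSdddww => wwdddwSwdddww   [S ::= w S w]
wwdddwSwdddww => wwdddwwdddww   [S ::= ε]

S => wSw => wwSww => wwdSdww => wwddSddww => wwdddSdddww => wwdddwSwdddww => wwdddwwdddww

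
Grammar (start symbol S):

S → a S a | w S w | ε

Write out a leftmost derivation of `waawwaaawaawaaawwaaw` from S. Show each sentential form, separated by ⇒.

S ⇒ wSw   [S → w S w]
wSw ⇒ waSaw   [S → a S a]
waSaw ⇒ waaSaaw   [S → a S a]
waaSaaw ⇒ waawSwaaw   [S → w S w]
waawSwaaw ⇒ waawwSwwaaw   [S → w S w]
waawwSwwaaw ⇒ waawwaSawwaaw   [S → a S a]
waawwaSawwaaw ⇒ waawwaaSaawwaaw   [S → a S a]
waawwaaSaawwaaw ⇒ waawwaaaSaaawwaaw   [S → a S a]
waawwaaaSaaawwaaw ⇒ waawwaaawSwaaawwaaw   [S → w S w]
waawwaaawSwaaawwaaw ⇒ waawwaaawaSawaaawwaaw   [S → a S a]
waawwaaawaSawaaawwaaw ⇒ waawwaaawaawaaawwaaw   [S → ε]

S ⇒ wSw ⇒ waSaw ⇒ waaSaaw ⇒ waawSwaaw ⇒ waawwSwwaaw ⇒ waawwaSawwaaw ⇒ waawwaaSaawwaaw ⇒ waawwaaaSaaawwaaw ⇒ waawwaaawSwaaawwaaw ⇒ waawwaaawaSawaaawwaaw ⇒ waawwaaawaawaaawwaaw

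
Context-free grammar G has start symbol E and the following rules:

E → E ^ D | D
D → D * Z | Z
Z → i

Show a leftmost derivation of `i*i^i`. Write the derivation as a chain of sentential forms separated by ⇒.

E⇒E^D⇒D^D⇒D*Z^D⇒Z*Z^D⇒i*Z^D⇒i*i^D⇒i*i^Z⇒i*i^i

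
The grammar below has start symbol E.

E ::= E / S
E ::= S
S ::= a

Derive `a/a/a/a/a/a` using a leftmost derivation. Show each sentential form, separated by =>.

E => E/S => E/S/S => E/S/S/S => E/S/S/S/S => E/S/S/S/S/S => S/S/S/S/S/S => a/S/S/S/S/S => a/a/S/S/S/S => a/a/a/S/S/S => a/a/a/a/S/S => a/a/a/a/a/S => a/a/a/a/a/a

E => E/S   [E ::= E / S]
E/S => E/S/S   [E ::= E / S]
E/S/S => E/S/S/S   [E ::= E / S]
E/S/S/S => E/S/S/S/S   [E ::= E / S]
E/S/S/S/S => E/S/S/S/S/S   [E ::= E / S]
E/S/S/S/S/S => S/S/S/S/S/S   [E ::= S]
S/S/S/S/S/S => a/S/S/S/S/S   [S ::= a]
a/S/S/S/S/S => a/a/S/S/S/S   [S ::= a]
a/a/S/S/S/S => a/a/a/S/S/S   [S ::= a]
a/a/a/S/S/S => a/a/a/a/S/S   [S ::= a]
a/a/a/a/S/S => a/a/a/a/a/S   [S ::= a]
a/a/a/a/a/S => a/a/a/a/a/a   [S ::= a]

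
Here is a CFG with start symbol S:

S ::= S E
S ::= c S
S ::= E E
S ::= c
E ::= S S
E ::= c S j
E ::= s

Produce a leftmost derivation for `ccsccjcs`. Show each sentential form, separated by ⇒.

S ⇒ cS   [S ::= c S]
cS ⇒ ccS   [S ::= c S]
ccS ⇒ ccEE   [S ::= E E]
ccEE ⇒ ccSSE   [E ::= S S]
ccSSE ⇒ ccEESE   [S ::= E E]
ccEESE ⇒ ccsESE   [E ::= s]
ccsESE ⇒ ccscSjSE   [E ::= c S j]
ccscSjSE ⇒ ccsccjSE   [S ::= c]
ccsccjSE ⇒ ccsccjcE   [S ::= c]
ccsccjcE ⇒ ccsccjcs   [E ::= s]

S ⇒ cS ⇒ ccS ⇒ ccEE ⇒ ccSSE ⇒ ccEESE ⇒ ccsESE ⇒ ccscSjSE ⇒ ccsccjSE ⇒ ccsccjcE ⇒ ccsccjcs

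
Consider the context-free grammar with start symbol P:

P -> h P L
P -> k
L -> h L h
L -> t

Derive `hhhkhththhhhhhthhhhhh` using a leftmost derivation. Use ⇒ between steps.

P ⇒ hPL   [P -> h P L]
hPL ⇒ hhPLL   [P -> h P L]
hhPLL ⇒ hhhPLLL   [P -> h P L]
hhhPLLL ⇒ hhhkLLL   [P -> k]
hhhkLLL ⇒ hhhkhLhLL   [L -> h L h]
hhhkhLhLL ⇒ hhhkhthLL   [L -> t]
hhhkhthLL ⇒ hhhkhthtL   [L -> t]
hhhkhthtL ⇒ hhhkhththLh   [L -> h L h]
hhhkhththLh ⇒ hhhkhththhLhh   [L -> h L h]
hhhkhththhLhh ⇒ hhhkhththhhLhhh   [L -> h L h]
hhhkhththhhLhhh ⇒ hhhkhththhhhLhhhh   [L -> h L h]
hhhkhththhhhLhhhh ⇒ hhhkhththhhhhLhhhhh   [L -> h L h]
hhhkhththhhhhLhhhhh ⇒ hhhkhththhhhhhLhhhhhh   [L -> h L h]
hhhkhththhhhhhLhhhhhh ⇒ hhhkhththhhhhhthhhhhh   [L -> t]

P ⇒ hPL ⇒ hhPLL ⇒ hhhPLLL ⇒ hhhkLLL ⇒ hhhkhLhLL ⇒ hhhkhthLL ⇒ hhhkhthtL ⇒ hhhkhththLh ⇒ hhhkhththhLhh ⇒ hhhkhththhhLhhh ⇒ hhhkhththhhhLhhhh ⇒ hhhkhththhhhhLhhhhh ⇒ hhhkhththhhhhhLhhhhhh ⇒ hhhkhththhhhhhthhhhhh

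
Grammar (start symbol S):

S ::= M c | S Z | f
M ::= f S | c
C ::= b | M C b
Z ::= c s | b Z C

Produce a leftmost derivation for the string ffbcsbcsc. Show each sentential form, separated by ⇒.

S ⇒ Mc   [S ::= M c]
Mc ⇒ fSc   [M ::= f S]
fSc ⇒ fSZc   [S ::= S Z]
fSZc ⇒ fSZZc   [S ::= S Z]
fSZZc ⇒ ffZZc   [S ::= f]
ffZZc ⇒ ffbZCZc   [Z ::= b Z C]
ffbZCZc ⇒ ffbcsCZc   [Z ::= c s]
ffbcsCZc ⇒ ffbcsbZc   [C ::= b]
ffbcsbZc ⇒ ffbcsbcsc   [Z ::= c s]

S ⇒ Mc ⇒ fSc ⇒ fSZc ⇒ fSZZc ⇒ ffZZc ⇒ ffbZCZc ⇒ ffbcsCZc ⇒ ffbcsbZc ⇒ ffbcsbcsc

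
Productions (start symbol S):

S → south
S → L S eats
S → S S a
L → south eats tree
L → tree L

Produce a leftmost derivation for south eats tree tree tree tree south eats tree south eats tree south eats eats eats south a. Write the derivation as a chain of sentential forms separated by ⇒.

S ⇒ S S a ⇒ L S eats S a ⇒ south eats tree S eats S a ⇒ south eats tree L S eats eats S a ⇒ south eats tree tree L S eats eats S a ⇒ south eats tree tree tree L S eats eats S a ⇒ south eats tree tree tree tree L S eats eats S a ⇒ south eats tree tree tree tree south eats tree S eats eats S a ⇒ south eats tree tree tree tree south eats tree L S eats eats eats S a ⇒ south eats tree tree tree tree south eats tree south eats tree S eats eats eats S a ⇒ south eats tree tree tree tree south eats tree south eats tree south eats eats eats S a ⇒ south eats tree tree tree tree south eats tree south eats tree south eats eats eats south a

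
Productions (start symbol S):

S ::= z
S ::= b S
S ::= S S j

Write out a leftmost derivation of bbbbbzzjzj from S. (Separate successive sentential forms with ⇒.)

S ⇒ bS   [S ::= b S]
bS ⇒ bbS   [S ::= b S]
bbS ⇒ bbbS   [S ::= b S]
bbbS ⇒ bbbbS   [S ::= b S]
bbbbS ⇒ bbbbSSj   [S ::= S S j]
bbbbSSj ⇒ bbbbSSjSj   [S ::= S S j]
bbbbSSjSj ⇒ bbbbbSSjSj   [S ::= b S]
bbbbbSSjSj ⇒ bbbbbzSjSj   [S ::= z]
bbbbbzSjSj ⇒ bbbbbzzjSj   [S ::= z]
bbbbbzzjSj ⇒ bbbbbzzjzj   [S ::= z]

S ⇒ bS ⇒ bbS ⇒ bbbS ⇒ bbbbS ⇒ bbbbSSj ⇒ bbbbSSjSj ⇒ bbbbbSSjSj ⇒ bbbbbzSjSj ⇒ bbbbbzzjSj ⇒ bbbbbzzjzj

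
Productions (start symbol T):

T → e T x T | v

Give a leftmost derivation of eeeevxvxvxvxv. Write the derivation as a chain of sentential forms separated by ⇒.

T ⇒ eTxT   [T → e T x T]
eTxT ⇒ eeTxTxT   [T → e T x T]
eeTxTxT ⇒ eeeTxTxTxT   [T → e T x T]
eeeTxTxTxT ⇒ eeeeTxTxTxTxT   [T → e T x T]
eeeeTxTxTxTxT ⇒ eeeevxTxTxTxT   [T → v]
eeeevxTxTxTxT ⇒ eeeevxvxTxTxT   [T → v]
eeeevxvxTxTxT ⇒ eeeevxvxvxTxT   [T → v]
eeeevxvxvxTxT ⇒ eeeevxvxvxvxT   [T → v]
eeeevxvxvxvxT ⇒ eeeevxvxvxvxv   [T → v]

T⇒eTxT⇒eeTxTxT⇒eeeTxTxTxT⇒eeeeTxTxTxTxT⇒eeeevxTxTxTxT⇒eeeevxvxTxTxT⇒eeeevxvxvxTxT⇒eeeevxvxvxvxT⇒eeeevxvxvxvxv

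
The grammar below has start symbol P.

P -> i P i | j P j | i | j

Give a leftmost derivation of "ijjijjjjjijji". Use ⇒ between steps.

P ⇒ iPi   [P -> i P i]
iPi ⇒ ijPji   [P -> j P j]
ijPji ⇒ ijjPjji   [P -> j P j]
ijjPjji ⇒ ijjiPijji   [P -> i P i]
ijjiPijji ⇒ ijjijPjijji   [P -> j P j]
ijjijPjijji ⇒ ijjijjPjjijji   [P -> j P j]
ijjijjPjjijji ⇒ ijjijjjjjijji   [P -> j]

P⇒iPi⇒ijPji⇒ijjPjji⇒ijjiPijji⇒ijjijPjijji⇒ijjijjPjjijji⇒ijjijjjjjijji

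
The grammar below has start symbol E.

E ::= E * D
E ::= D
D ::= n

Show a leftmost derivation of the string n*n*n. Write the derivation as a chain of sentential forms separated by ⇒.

E ⇒ E*D ⇒ E*D*D ⇒ D*D*D ⇒ n*D*D ⇒ n*n*D ⇒ n*n*n

E ⇒ E*D   [E ::= E * D]
E*D ⇒ E*D*D   [E ::= E * D]
E*D*D ⇒ D*D*D   [E ::= D]
D*D*D ⇒ n*D*D   [D ::= n]
n*D*D ⇒ n*n*D   [D ::= n]
n*n*D ⇒ n*n*n   [D ::= n]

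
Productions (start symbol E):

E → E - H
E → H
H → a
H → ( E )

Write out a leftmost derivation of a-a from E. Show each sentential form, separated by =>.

E => E-H   [E → E - H]
E-H => H-H   [E → H]
H-H => a-H   [H → a]
a-H => a-a   [H → a]

E => E-H => H-H => a-H => a-a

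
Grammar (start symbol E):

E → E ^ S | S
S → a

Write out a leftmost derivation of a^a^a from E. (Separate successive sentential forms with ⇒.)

E ⇒ E^S ⇒ E^S^S ⇒ S^S^S ⇒ a^S^S ⇒ a^a^S ⇒ a^a^a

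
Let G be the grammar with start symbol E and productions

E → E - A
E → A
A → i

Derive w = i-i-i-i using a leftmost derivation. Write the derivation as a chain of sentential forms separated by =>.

E => E-A   [E → E - A]
E-A => E-A-A   [E → E - A]
E-A-A => E-A-A-A   [E → E - A]
E-A-A-A => A-A-A-A   [E → A]
A-A-A-A => i-A-A-A   [A → i]
i-A-A-A => i-i-A-A   [A → i]
i-i-A-A => i-i-i-A   [A → i]
i-i-i-A => i-i-i-i   [A → i]

E=>E-A=>E-A-A=>E-A-A-A=>A-A-A-A=>i-A-A-A=>i-i-A-A=>i-i-i-A=>i-i-i-i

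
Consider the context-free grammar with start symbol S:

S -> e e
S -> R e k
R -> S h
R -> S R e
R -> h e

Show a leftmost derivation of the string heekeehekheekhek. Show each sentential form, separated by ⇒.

S ⇒ Rek ⇒ Shek ⇒ Rekhek ⇒ SReekhek ⇒ RekReekhek ⇒ heekReekhek ⇒ heekSheekhek ⇒ heekRekheekhek ⇒ heekShekheekhek ⇒ heekeehekheekhek

S ⇒ Rek   [S -> R e k]
Rek ⇒ Shek   [R -> S h]
Shek ⇒ Rekhek   [S -> R e k]
Rekhek ⇒ SReekhek   [R -> S R e]
SReekhek ⇒ RekReekhek   [S -> R e k]
RekReekhek ⇒ heekReekhek   [R -> h e]
heekReekhek ⇒ heekSheekhek   [R -> S h]
heekSheekhek ⇒ heekRekheekhek   [S -> R e k]
heekRekheekhek ⇒ heekShekheekhek   [R -> S h]
heekShekheekhek ⇒ heekeehekheekhek   [S -> e e]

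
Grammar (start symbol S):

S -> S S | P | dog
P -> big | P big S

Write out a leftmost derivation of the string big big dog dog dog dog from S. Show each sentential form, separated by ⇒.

S ⇒ S S ⇒ S S S ⇒ S S S S ⇒ P S S S ⇒ P big S S S S ⇒ big big S S S S ⇒ big big dog S S S ⇒ big big dog dog S S ⇒ big big dog dog dog S ⇒ big big dog dog dog dog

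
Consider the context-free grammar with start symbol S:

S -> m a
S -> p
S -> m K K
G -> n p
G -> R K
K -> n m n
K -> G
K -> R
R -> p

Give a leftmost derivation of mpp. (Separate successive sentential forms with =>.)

S=>mKK=>mRK=>mpK=>mpR=>mpp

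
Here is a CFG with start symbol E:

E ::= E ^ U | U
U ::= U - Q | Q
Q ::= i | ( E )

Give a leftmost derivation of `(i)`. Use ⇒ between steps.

E ⇒ U ⇒ Q ⇒ (E) ⇒ (U) ⇒ (Q) ⇒ (i)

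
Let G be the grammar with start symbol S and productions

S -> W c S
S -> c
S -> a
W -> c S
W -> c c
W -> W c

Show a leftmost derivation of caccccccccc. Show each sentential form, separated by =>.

S => WcS   [S -> W c S]
WcS => cScS   [W -> c S]
cScS => cacS   [S -> a]
cacS => cacWcS   [S -> W c S]
cacWcS => cacWccS   [W -> W c]
cacWccS => caccSccS   [W -> c S]
caccSccS => caccWcSccS   [S -> W c S]
caccWcSccS => cacccccSccS   [W -> c c]
cacccccSccS => caccccccccS   [S -> c]
caccccccccS => caccccccccc   [S -> c]

S=>WcS=>cScS=>cacS=>cacWcS=>cacWccS=>caccSccS=>caccWcSccS=>cacccccSccS=>caccccccccS=>caccccccccc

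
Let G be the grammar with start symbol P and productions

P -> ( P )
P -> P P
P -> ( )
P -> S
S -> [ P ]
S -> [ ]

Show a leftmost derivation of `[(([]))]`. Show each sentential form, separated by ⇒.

P⇒S⇒[P]⇒[(P)]⇒[((P))]⇒[((S))]⇒[(([]))]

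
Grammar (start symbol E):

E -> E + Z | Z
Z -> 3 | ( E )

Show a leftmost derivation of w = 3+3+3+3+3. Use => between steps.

E => E+Z   [E -> E + Z]
E+Z => E+Z+Z   [E -> E + Z]
E+Z+Z => E+Z+Z+Z   [E -> E + Z]
E+Z+Z+Z => E+Z+Z+Z+Z   [E -> E + Z]
E+Z+Z+Z+Z => Z+Z+Z+Z+Z   [E -> Z]
Z+Z+Z+Z+Z => 3+Z+Z+Z+Z   [Z -> 3]
3+Z+Z+Z+Z => 3+3+Z+Z+Z   [Z -> 3]
3+3+Z+Z+Z => 3+3+3+Z+Z   [Z -> 3]
3+3+3+Z+Z => 3+3+3+3+Z   [Z -> 3]
3+3+3+3+Z => 3+3+3+3+3   [Z -> 3]

E => E+Z => E+Z+Z => E+Z+Z+Z => E+Z+Z+Z+Z => Z+Z+Z+Z+Z => 3+Z+Z+Z+Z => 3+3+Z+Z+Z => 3+3+3+Z+Z => 3+3+3+3+Z => 3+3+3+3+3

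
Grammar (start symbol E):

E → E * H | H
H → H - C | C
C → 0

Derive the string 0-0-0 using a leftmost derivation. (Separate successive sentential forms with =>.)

E=>H=>H-C=>H-C-C=>C-C-C=>0-C-C=>0-0-C=>0-0-0

E => H   [E → H]
H => H-C   [H → H - C]
H-C => H-C-C   [H → H - C]
H-C-C => C-C-C   [H → C]
C-C-C => 0-C-C   [C → 0]
0-C-C => 0-0-C   [C → 0]
0-0-C => 0-0-0   [C → 0]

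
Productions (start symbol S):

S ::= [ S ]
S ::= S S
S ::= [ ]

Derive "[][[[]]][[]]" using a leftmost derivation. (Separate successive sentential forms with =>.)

S => SS   [S ::= S S]
SS => []S   [S ::= [ ]]
[]S => []SS   [S ::= S S]
[]SS => [][S]S   [S ::= [ S ]]
[][S]S => [][[S]]S   [S ::= [ S ]]
[][[S]]S => [][[[]]]S   [S ::= [ ]]
[][[[]]]S => [][[[]]][S]   [S ::= [ S ]]
[][[[]]][S] => [][[[]]][[]]   [S ::= [ ]]

S=>SS=>[]S=>[]SS=>[][S]S=>[][[S]]S=>[][[[]]]S=>[][[[]]][S]=>[][[[]]][[]]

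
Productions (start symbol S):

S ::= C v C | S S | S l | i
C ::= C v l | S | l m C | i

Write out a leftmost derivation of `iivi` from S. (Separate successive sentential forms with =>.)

S => CvC   [S ::= C v C]
CvC => SvC   [C ::= S]
SvC => SSvC   [S ::= S S]
SSvC => iSvC   [S ::= i]
iSvC => iivC   [S ::= i]
iivC => iivi   [C ::= i]

S => CvC => SvC => SSvC => iSvC => iivC => iivi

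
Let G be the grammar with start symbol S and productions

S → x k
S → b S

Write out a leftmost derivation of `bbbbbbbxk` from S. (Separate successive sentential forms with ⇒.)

S ⇒ bS ⇒ bbS ⇒ bbbS ⇒ bbbbS ⇒ bbbbbS ⇒ bbbbbbS ⇒ bbbbbbbS ⇒ bbbbbbbxk

S ⇒ bS   [S → b S]
bS ⇒ bbS   [S → b S]
bbS ⇒ bbbS   [S → b S]
bbbS ⇒ bbbbS   [S → b S]
bbbbS ⇒ bbbbbS   [S → b S]
bbbbbS ⇒ bbbbbbS   [S → b S]
bbbbbbS ⇒ bbbbbbbS   [S → b S]
bbbbbbbS ⇒ bbbbbbbxk   [S → x k]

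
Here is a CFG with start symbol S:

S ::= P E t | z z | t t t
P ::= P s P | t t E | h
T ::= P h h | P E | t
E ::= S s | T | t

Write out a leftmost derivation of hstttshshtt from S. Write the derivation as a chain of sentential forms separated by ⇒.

S ⇒ PEt ⇒ PsPEt ⇒ hsPEt ⇒ hsPsPEt ⇒ hsttEsPEt ⇒ hstttsPEt ⇒ hstttsPsPEt ⇒ hstttshsPEt ⇒ hstttshshEt ⇒ hstttshshtt

S ⇒ PEt   [S ::= P E t]
PEt ⇒ PsPEt   [P ::= P s P]
PsPEt ⇒ hsPEt   [P ::= h]
hsPEt ⇒ hsPsPEt   [P ::= P s P]
hsPsPEt ⇒ hsttEsPEt   [P ::= t t E]
hsttEsPEt ⇒ hstttsPEt   [E ::= t]
hstttsPEt ⇒ hstttsPsPEt   [P ::= P s P]
hstttsPsPEt ⇒ hstttshsPEt   [P ::= h]
hstttshsPEt ⇒ hstttshshEt   [P ::= h]
hstttshshEt ⇒ hstttshshtt   [E ::= t]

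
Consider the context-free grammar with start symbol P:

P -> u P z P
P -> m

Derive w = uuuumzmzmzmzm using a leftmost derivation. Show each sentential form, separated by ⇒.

P⇒uPzP⇒uuPzPzP⇒uuuPzPzPzP⇒uuuuPzPzPzPzP⇒uuuumzPzPzPzP⇒uuuumzmzPzPzP⇒uuuumzmzmzPzP⇒uuuumzmzmzmzP⇒uuuumzmzmzmzm

P ⇒ uPzP   [P -> u P z P]
uPzP ⇒ uuPzPzP   [P -> u P z P]
uuPzPzP ⇒ uuuPzPzPzP   [P -> u P z P]
uuuPzPzPzP ⇒ uuuuPzPzPzPzP   [P -> u P z P]
uuuuPzPzPzPzP ⇒ uuuumzPzPzPzP   [P -> m]
uuuumzPzPzPzP ⇒ uuuumzmzPzPzP   [P -> m]
uuuumzmzPzPzP ⇒ uuuumzmzmzPzP   [P -> m]
uuuumzmzmzPzP ⇒ uuuumzmzmzmzP   [P -> m]
uuuumzmzmzmzP ⇒ uuuumzmzmzmzm   [P -> m]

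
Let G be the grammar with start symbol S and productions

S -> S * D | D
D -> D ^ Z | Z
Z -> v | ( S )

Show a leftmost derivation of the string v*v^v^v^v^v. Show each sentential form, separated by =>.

S => S*D => D*D => Z*D => v*D => v*D^Z => v*D^Z^Z => v*D^Z^Z^Z => v*D^Z^Z^Z^Z => v*Z^Z^Z^Z^Z => v*v^Z^Z^Z^Z => v*v^v^Z^Z^Z => v*v^v^v^Z^Z => v*v^v^v^v^Z => v*v^v^v^v^v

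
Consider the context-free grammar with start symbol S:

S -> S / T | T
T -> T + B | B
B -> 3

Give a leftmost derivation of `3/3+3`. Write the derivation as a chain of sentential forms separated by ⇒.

S⇒S/T⇒T/T⇒B/T⇒3/T⇒3/T+B⇒3/B+B⇒3/3+B⇒3/3+3

S ⇒ S/T   [S -> S / T]
S/T ⇒ T/T   [S -> T]
T/T ⇒ B/T   [T -> B]
B/T ⇒ 3/T   [B -> 3]
3/T ⇒ 3/T+B   [T -> T + B]
3/T+B ⇒ 3/B+B   [T -> B]
3/B+B ⇒ 3/3+B   [B -> 3]
3/3+B ⇒ 3/3+3   [B -> 3]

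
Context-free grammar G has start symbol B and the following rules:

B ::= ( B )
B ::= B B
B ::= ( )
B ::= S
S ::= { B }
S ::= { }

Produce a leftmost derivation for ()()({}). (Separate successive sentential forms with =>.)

B=>BB=>BBB=>()BB=>()()B=>()()(B)=>()()(S)=>()()({})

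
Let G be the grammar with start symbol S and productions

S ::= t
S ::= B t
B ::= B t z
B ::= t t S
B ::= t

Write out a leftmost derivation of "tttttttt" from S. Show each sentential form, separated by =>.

S => Bt   [S ::= B t]
Bt => ttSt   [B ::= t t S]
ttSt => ttBtt   [S ::= B t]
ttBtt => ttttStt   [B ::= t t S]
ttttStt => ttttBttt   [S ::= B t]
ttttBttt => tttttttt   [B ::= t]

S=>Bt=>ttSt=>ttBtt=>ttttStt=>ttttBttt=>tttttttt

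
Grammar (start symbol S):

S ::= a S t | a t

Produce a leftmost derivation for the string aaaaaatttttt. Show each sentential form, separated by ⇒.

S⇒aSt⇒aaStt⇒aaaSttt⇒aaaaStttt⇒aaaaaSttttt⇒aaaaaatttttt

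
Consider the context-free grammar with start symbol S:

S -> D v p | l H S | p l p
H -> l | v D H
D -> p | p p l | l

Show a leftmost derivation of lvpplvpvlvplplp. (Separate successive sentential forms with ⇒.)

S⇒lHS⇒lvDHS⇒lvpplHS⇒lvpplvDHS⇒lvpplvpHS⇒lvpplvpvDHS⇒lvpplvpvlHS⇒lvpplvpvlvDHS⇒lvpplvpvlvpHS⇒lvpplvpvlvplS⇒lvpplvpvlvplplp

S ⇒ lHS   [S -> l H S]
lHS ⇒ lvDHS   [H -> v D H]
lvDHS ⇒ lvpplHS   [D -> p p l]
lvpplHS ⇒ lvpplvDHS   [H -> v D H]
lvpplvDHS ⇒ lvpplvpHS   [D -> p]
lvpplvpHS ⇒ lvpplvpvDHS   [H -> v D H]
lvpplvpvDHS ⇒ lvpplvpvlHS   [D -> l]
lvpplvpvlHS ⇒ lvpplvpvlvDHS   [H -> v D H]
lvpplvpvlvDHS ⇒ lvpplvpvlvpHS   [D -> p]
lvpplvpvlvpHS ⇒ lvpplvpvlvplS   [H -> l]
lvpplvpvlvplS ⇒ lvpplvpvlvplplp   [S -> p l p]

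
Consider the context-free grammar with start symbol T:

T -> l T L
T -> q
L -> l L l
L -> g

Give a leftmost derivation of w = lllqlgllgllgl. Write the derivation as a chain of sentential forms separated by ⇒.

T ⇒ lTL ⇒ llTLL ⇒ lllTLLL ⇒ lllqLLL ⇒ lllqlLlLL ⇒ lllqlglLL ⇒ lllqlgllLlL ⇒ lllqlgllglL ⇒ lllqlgllgllLl ⇒ lllqlgllgllgl

T ⇒ lTL   [T -> l T L]
lTL ⇒ llTLL   [T -> l T L]
llTLL ⇒ lllTLLL   [T -> l T L]
lllTLLL ⇒ lllqLLL   [T -> q]
lllqLLL ⇒ lllqlLlLL   [L -> l L l]
lllqlLlLL ⇒ lllqlglLL   [L -> g]
lllqlglLL ⇒ lllqlgllLlL   [L -> l L l]
lllqlgllLlL ⇒ lllqlgllglL   [L -> g]
lllqlgllglL ⇒ lllqlgllgllLl   [L -> l L l]
lllqlgllgllLl ⇒ lllqlgllgllgl   [L -> g]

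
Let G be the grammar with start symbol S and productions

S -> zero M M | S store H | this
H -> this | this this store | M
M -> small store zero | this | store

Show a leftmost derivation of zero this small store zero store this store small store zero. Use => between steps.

S => S store H   [S -> S store H]
S store H => S store H store H   [S -> S store H]
S store H store H => zero M M store H store H   [S -> zero M M]
zero M M store H store H => zero this M store H store H   [M -> this]
zero this M store H store H => zero this small store zero store H store H   [M -> small store zero]
zero this small store zero store H store H => zero this small store zero store this store H   [H -> this]
zero this small store zero store this store H => zero this small store zero store this store M   [H -> M]
zero this small store zero store this store M => zero this small store zero store this store small store zero   [M -> small store zero]

S => S store H => S store H store H => zero M M store H store H => zero this M store H store H => zero this small store zero store H store H => zero this small store zero store this store H => zero this small store zero store this store M => zero this small store zero store this store small store zero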